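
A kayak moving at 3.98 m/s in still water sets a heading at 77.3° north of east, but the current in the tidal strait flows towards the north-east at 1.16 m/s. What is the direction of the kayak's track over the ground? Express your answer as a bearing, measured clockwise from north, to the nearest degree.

020°

Taking east as x and north as y: velocity relative to the water = (0.875, 3.883) m/s; the water relative to ground = (0.820, 0.820) m/s.
Velocity relative to ground = (0.875, 3.883) + (0.820, 0.820) = (1.695, 4.703) m/s.
Bearing = atan2(1.70, 4.70) = 19.82° clockwise from north.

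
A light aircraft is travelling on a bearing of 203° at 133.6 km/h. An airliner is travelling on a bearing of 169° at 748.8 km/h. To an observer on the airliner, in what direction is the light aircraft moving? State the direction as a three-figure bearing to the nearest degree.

Taking east as x and north as y: light aircraft velocity = (-52.202, -122.979) km/h; airliner velocity = (142.878, -735.042) km/h.
Velocity of light aircraft relative to airliner = (-52.202, -122.979) − (142.878, -735.042) = (-195.079, 612.063) km/h.
Bearing = atan2(-195.08, 612.06) = 342.32° clockwise from north.

342°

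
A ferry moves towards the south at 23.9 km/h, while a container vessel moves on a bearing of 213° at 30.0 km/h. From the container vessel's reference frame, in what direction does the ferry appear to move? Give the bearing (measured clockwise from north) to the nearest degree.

Taking east as x and north as y: ferry velocity = (0.000, -23.900) km/h; container vessel velocity = (-16.339, -25.160) km/h.
Velocity of ferry relative to container vessel = (0.000, -23.900) − (-16.339, -25.160) = (16.339, 1.260) km/h.
Bearing = atan2(16.34, 1.26) = 85.59° clockwise from north.

086°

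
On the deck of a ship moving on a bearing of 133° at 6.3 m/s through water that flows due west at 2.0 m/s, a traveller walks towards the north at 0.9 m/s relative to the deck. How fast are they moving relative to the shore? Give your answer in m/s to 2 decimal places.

In east/north components (m/s): traveller relative to ship = (0.000, 0.900); ship relative to water = (4.608, -4.297); water relative to ground = (-2.000, 0.000).
Sum = (2.608, -3.397) m/s.
Speed = |(2.608, -3.397)| = 4.282 m/s.

4.28 m/s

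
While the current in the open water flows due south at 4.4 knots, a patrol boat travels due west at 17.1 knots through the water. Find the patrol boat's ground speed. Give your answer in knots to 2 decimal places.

Taking east as x and north as y: velocity relative to the water = (-17.100, 0.000) knots; the water relative to ground = (0.000, -4.400) knots.
Velocity relative to ground = (-17.100, 0.000) + (0.000, -4.400) = (-17.100, -4.400) knots.
Speed = |(-17.100, -4.400)| = 17.657 knots.

17.66 knots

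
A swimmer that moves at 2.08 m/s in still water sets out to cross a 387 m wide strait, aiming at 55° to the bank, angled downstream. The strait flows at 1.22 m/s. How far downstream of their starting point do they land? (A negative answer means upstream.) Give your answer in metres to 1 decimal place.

548.1 m

Perpendicular speed = 1.704 m/s; crossing time = 387 / 1.704 = 227.135 s.
Net downstream speed = 2.413 m/s.
Drift = 2.413 × 227.135 = 548.084 m (downstream).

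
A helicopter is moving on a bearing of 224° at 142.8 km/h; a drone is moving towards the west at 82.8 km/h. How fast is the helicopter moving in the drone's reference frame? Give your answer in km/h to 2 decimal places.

104.02 km/h

Taking east as x and north as y: helicopter velocity = (-99.197, -102.722) km/h; drone velocity = (-82.800, 0.000) km/h.
Velocity of helicopter relative to drone = (-99.197, -102.722) − (-82.800, 0.000) = (-16.397, -102.722) km/h.
Magnitude = |(-16.397, -102.722)| = 104.022 km/h.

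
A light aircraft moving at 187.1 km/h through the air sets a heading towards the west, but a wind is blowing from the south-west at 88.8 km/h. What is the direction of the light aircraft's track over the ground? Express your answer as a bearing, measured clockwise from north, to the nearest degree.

297°

Taking east as x and north as y: velocity relative to the air = (-187.100, 0.000) km/h; the air relative to ground = (62.791, 62.791) km/h.
Velocity relative to ground = (-187.100, 0.000) + (62.791, 62.791) = (-124.309, 62.791) km/h.
Bearing = atan2(-124.31, 62.79) = 296.80° clockwise from north.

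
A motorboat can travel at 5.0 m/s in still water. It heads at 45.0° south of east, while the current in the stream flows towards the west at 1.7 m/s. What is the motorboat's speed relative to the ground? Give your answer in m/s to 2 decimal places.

Taking east as x and north as y: velocity relative to the water = (3.536, -3.536) m/s; the water relative to ground = (-1.700, 0.000) m/s.
Velocity relative to ground = (3.536, -3.536) + (-1.700, 0.000) = (1.836, -3.536) m/s.
Speed = |(1.836, -3.536)| = 3.984 m/s.

3.98 m/s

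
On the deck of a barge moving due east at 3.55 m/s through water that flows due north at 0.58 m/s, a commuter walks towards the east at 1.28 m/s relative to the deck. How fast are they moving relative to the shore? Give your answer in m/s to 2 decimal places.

4.86 m/s

In east/north components (m/s): commuter relative to barge = (1.280, 0.000); barge relative to water = (3.550, 0.000); water relative to ground = (0.000, 0.580).
Sum = (4.830, 0.580) m/s.
Speed = |(4.830, 0.580)| = 4.865 m/s.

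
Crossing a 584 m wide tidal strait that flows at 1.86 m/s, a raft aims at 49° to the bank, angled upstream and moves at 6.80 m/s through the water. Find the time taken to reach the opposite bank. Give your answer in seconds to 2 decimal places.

113.80 s

The component of the raft's velocity perpendicular to the bank is 6.80 × sin 49° = 5.132 m/s.
The current is parallel to the bank, so it does not affect the crossing time.
Time = 584 / 5.132 = 113.795 s.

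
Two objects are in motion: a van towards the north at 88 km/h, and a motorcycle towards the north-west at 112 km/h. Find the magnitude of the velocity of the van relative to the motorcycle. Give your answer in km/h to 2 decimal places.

79.68 km/h

Taking east as x and north as y: van velocity = (0.000, 88.000) km/h; motorcycle velocity = (-79.196, 79.196) km/h.
Velocity of van relative to motorcycle = (0.000, 88.000) − (-79.196, 79.196) = (79.196, 8.804) km/h.
Magnitude = |(79.196, 8.804)| = 79.684 km/h.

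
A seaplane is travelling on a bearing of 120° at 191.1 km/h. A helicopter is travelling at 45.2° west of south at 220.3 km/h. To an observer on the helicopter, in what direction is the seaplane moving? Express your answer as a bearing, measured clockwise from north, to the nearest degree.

Taking east as x and north as y: seaplane velocity = (165.497, -95.550) km/h; helicopter velocity = (-156.318, -155.231) km/h.
Velocity of seaplane relative to helicopter = (165.497, -95.550) − (-156.318, -155.231) = (321.816, 59.681) km/h.
Bearing = atan2(321.82, 59.68) = 79.49° clockwise from north.

079°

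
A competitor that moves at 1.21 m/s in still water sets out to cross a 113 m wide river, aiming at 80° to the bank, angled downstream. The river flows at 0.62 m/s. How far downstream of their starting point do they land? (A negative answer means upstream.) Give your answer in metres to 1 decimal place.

78.7 m

Perpendicular speed = 1.192 m/s; crossing time = 113 / 1.192 = 94.829 s.
Net downstream speed = 0.830 m/s.
Drift = 0.830 × 94.829 = 78.719 m (downstream).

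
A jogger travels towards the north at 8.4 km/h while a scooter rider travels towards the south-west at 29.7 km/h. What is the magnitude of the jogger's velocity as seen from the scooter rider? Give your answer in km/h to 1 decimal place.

36.1 km/h

Taking east as x and north as y: jogger velocity = (0.000, 8.400) km/h; scooter rider velocity = (-21.001, -21.001) km/h.
Velocity of jogger relative to scooter rider = (0.000, 8.400) − (-21.001, -21.001) = (21.001, 29.401) km/h.
Magnitude = |(21.001, 29.401)| = 36.131 km/h.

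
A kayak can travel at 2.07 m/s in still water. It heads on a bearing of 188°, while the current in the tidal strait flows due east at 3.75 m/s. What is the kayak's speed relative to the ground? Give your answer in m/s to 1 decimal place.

4.0 m/s

Taking east as x and north as y: velocity relative to the water = (-0.288, -2.050) m/s; the water relative to ground = (3.750, 0.000) m/s.
Velocity relative to ground = (-0.288, -2.050) + (3.750, 0.000) = (3.462, -2.050) m/s.
Speed = |(3.462, -2.050)| = 4.023 m/s.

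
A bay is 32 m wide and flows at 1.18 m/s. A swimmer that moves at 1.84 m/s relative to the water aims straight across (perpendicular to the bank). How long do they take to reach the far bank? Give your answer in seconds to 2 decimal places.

The component of the swimmer's velocity perpendicular to the bank is 1.84 m/s.
The current is parallel to the bank, so it does not affect the crossing time.
Time = 32 / 1.840 = 17.391 s.

17.39 s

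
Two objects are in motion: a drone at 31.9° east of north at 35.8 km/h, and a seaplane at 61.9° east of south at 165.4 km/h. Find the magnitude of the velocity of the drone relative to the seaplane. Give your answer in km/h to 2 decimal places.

Taking east as x and north as y: drone velocity = (18.918, 30.393) km/h; seaplane velocity = (145.904, -77.905) km/h.
Velocity of drone relative to seaplane = (18.918, 30.393) − (145.904, -77.905) = (-126.986, 108.299) km/h.
Magnitude = |(-126.986, 108.299)| = 166.895 km/h.

166.90 km/h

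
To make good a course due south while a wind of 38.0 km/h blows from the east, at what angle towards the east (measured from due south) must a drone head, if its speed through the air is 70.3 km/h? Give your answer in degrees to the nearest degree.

The wind pushes perpendicular to the desired track; the heading must have a component into the wind equal to 38.0 km/h: 70.3 sin θ = 38.0.
sin θ = 0.5405, so θ = 32.720°.

33°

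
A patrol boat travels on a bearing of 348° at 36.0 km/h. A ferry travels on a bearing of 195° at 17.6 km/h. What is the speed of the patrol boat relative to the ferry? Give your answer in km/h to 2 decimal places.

Taking east as x and north as y: patrol boat velocity = (-7.485, 35.213) km/h; ferry velocity = (-4.555, -17.000) km/h.
Velocity of patrol boat relative to ferry = (-7.485, 35.213) − (-4.555, -17.000) = (-2.930, 52.214) km/h.
Magnitude = |(-2.930, 52.214)| = 52.296 km/h.

52.30 km/h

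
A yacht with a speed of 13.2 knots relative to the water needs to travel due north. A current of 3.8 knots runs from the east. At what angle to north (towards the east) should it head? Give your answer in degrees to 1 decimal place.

The current pushes perpendicular to the desired track; the heading must have a component into the current equal to 3.8 knots: 13.2 sin θ = 3.8.
sin θ = 0.2879, so θ = 16.731°.

16.7°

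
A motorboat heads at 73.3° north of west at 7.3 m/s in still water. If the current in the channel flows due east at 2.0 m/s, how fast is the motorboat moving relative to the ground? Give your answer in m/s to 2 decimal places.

Taking east as x and north as y: velocity relative to the water = (-2.098, 6.992) m/s; the water relative to ground = (2.000, 0.000) m/s.
Velocity relative to ground = (-2.098, 6.992) + (2.000, 0.000) = (-0.098, 6.992) m/s.
Speed = |(-0.098, 6.992)| = 6.993 m/s.

6.99 m/s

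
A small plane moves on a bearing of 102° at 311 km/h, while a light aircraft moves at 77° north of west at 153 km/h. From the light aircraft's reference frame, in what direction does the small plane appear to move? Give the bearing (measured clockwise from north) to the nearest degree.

122°

Taking east as x and north as y: small plane velocity = (304.204, -64.661) km/h; light aircraft velocity = (-34.418, 149.079) km/h.
Velocity of small plane relative to light aircraft = (304.204, -64.661) − (-34.418, 149.079) = (338.621, -213.739) km/h.
Bearing = atan2(338.62, -213.74) = 122.26° clockwise from north.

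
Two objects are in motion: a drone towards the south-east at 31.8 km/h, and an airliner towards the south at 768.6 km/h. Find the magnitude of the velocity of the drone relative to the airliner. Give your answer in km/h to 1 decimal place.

746.5 km/h

Taking east as x and north as y: drone velocity = (22.486, -22.486) km/h; airliner velocity = (0.000, -768.600) km/h.
Velocity of drone relative to airliner = (22.486, -22.486) − (0.000, -768.600) = (22.486, 746.114) km/h.
Magnitude = |(22.486, 746.114)| = 746.453 km/h.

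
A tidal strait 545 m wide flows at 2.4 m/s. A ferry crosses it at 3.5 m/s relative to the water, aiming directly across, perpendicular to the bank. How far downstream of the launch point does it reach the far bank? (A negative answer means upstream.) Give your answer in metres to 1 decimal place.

373.7 m

Perpendicular speed = 3.500 m/s; crossing time = 545 / 3.500 = 155.714 s.
Net downstream speed = 2.400 m/s.
Drift = 2.400 × 155.714 = 373.714 m (downstream).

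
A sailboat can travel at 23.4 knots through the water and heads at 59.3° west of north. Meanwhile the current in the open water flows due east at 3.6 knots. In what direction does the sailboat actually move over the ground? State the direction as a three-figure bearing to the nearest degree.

Taking east as x and north as y: velocity relative to the water = (-20.121, 11.947) knots; the water relative to ground = (3.600, 0.000) knots.
Velocity relative to ground = (-20.121, 11.947) + (3.600, 0.000) = (-16.521, 11.947) knots.
Bearing = atan2(-16.52, 11.95) = 305.87° clockwise from north.

306°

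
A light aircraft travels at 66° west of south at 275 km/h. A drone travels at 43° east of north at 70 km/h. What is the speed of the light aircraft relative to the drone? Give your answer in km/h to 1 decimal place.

340.5 km/h

Taking east as x and north as y: light aircraft velocity = (-251.225, -111.853) km/h; drone velocity = (47.740, 51.195) km/h.
Velocity of light aircraft relative to drone = (-251.225, -111.853) − (47.740, 51.195) = (-298.965, -163.047) km/h.
Magnitude = |(-298.965, -163.047)| = 340.536 km/h.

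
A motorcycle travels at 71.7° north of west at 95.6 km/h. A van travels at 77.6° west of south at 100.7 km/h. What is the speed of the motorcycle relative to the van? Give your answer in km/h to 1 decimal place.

Taking east as x and north as y: motorcycle velocity = (-30.018, 90.765) km/h; van velocity = (-98.351, -21.624) km/h.
Velocity of motorcycle relative to van = (-30.018, 90.765) − (-98.351, -21.624) = (68.333, 112.389) km/h.
Magnitude = |(68.333, 112.389)| = 131.532 km/h.

131.5 km/h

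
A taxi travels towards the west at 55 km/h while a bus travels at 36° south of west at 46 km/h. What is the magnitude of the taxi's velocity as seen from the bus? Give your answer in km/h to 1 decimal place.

Taking east as x and north as y: taxi velocity = (-55.000, 0.000) km/h; bus velocity = (-37.215, -27.038) km/h.
Velocity of taxi relative to bus = (-55.000, 0.000) − (-37.215, -27.038) = (-17.785, 27.038) km/h.
Magnitude = |(-17.785, 27.038)| = 32.363 km/h.

32.4 km/h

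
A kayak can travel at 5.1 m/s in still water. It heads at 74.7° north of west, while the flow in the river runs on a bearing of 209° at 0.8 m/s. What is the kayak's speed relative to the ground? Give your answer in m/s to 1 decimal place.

4.6 m/s

Taking east as x and north as y: velocity relative to the water = (-1.346, 4.919) m/s; the water relative to ground = (-0.388, -0.700) m/s.
Velocity relative to ground = (-1.346, 4.919) + (-0.388, -0.700) = (-1.734, 4.220) m/s.
Speed = |(-1.734, 4.220)| = 4.562 m/s.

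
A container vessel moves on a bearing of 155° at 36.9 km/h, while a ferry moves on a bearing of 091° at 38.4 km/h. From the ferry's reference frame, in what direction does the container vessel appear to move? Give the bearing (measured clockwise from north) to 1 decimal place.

214.8°

Taking east as x and north as y: container vessel velocity = (15.595, -33.443) km/h; ferry velocity = (38.394, -0.670) km/h.
Velocity of container vessel relative to ferry = (15.595, -33.443) − (38.394, -0.670) = (-22.800, -32.773) km/h.
Bearing = atan2(-22.80, -32.77) = 214.83° clockwise from north.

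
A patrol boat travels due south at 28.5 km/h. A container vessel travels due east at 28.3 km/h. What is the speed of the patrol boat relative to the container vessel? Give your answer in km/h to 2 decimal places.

40.16 km/h

Taking east as x and north as y: patrol boat velocity = (0.000, -28.500) km/h; container vessel velocity = (28.300, 0.000) km/h.
Velocity of patrol boat relative to container vessel = (0.000, -28.500) − (28.300, 0.000) = (-28.300, -28.500) km/h.
Magnitude = |(-28.300, -28.500)| = 40.164 km/h.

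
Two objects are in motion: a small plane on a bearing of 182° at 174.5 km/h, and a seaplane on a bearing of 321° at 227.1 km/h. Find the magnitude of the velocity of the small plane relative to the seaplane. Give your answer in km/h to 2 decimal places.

376.62 km/h

Taking east as x and north as y: small plane velocity = (-6.090, -174.394) km/h; seaplane velocity = (-142.919, 176.490) km/h.
Velocity of small plane relative to seaplane = (-6.090, -174.394) − (-142.919, 176.490) = (136.829, -350.884) km/h.
Magnitude = |(136.829, -350.884)| = 376.618 km/h.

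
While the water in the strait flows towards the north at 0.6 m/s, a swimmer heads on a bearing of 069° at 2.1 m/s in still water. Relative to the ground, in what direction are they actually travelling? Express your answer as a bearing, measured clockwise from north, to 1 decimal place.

055.4°

Taking east as x and north as y: velocity relative to the water = (1.961, 0.753) m/s; the water relative to ground = (0.000, 0.600) m/s.
Velocity relative to ground = (1.961, 0.753) + (0.000, 0.600) = (1.961, 1.353) m/s.
Bearing = atan2(1.96, 1.35) = 55.40° clockwise from north.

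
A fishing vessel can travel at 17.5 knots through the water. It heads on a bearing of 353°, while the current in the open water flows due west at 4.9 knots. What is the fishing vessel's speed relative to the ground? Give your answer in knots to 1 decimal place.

Taking east as x and north as y: velocity relative to the water = (-2.133, 17.370) knots; the water relative to ground = (-4.900, 0.000) knots.
Velocity relative to ground = (-2.133, 17.370) + (-4.900, 0.000) = (-7.033, 17.370) knots.
Speed = |(-7.033, 17.370)| = 18.739 knots.

18.7 knots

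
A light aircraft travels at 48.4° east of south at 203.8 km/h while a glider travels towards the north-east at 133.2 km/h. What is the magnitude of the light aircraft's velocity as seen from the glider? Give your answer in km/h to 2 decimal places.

Taking east as x and north as y: light aircraft velocity = (152.401, -135.308) km/h; glider velocity = (94.187, 94.187) km/h.
Velocity of light aircraft relative to glider = (152.401, -135.308) − (94.187, 94.187) = (58.215, -229.495) km/h.
Magnitude = |(58.215, -229.495)| = 236.763 km/h.

236.76 km/h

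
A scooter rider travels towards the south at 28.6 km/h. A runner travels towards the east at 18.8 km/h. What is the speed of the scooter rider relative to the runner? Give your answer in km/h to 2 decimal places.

34.23 km/h

Taking east as x and north as y: scooter rider velocity = (0.000, -28.600) km/h; runner velocity = (18.800, 0.000) km/h.
Velocity of scooter rider relative to runner = (0.000, -28.600) − (18.800, 0.000) = (-18.800, -28.600) km/h.
Magnitude = |(-18.800, -28.600)| = 34.226 km/h.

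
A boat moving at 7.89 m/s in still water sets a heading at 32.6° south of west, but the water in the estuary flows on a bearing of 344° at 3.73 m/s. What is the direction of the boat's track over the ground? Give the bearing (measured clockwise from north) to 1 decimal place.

Taking east as x and north as y: velocity relative to the water = (-6.647, -4.251) m/s; the water relative to ground = (-1.028, 3.586) m/s.
Velocity relative to ground = (-6.647, -4.251) + (-1.028, 3.586) = (-7.675, -0.665) m/s.
Bearing = atan2(-7.68, -0.67) = 265.05° clockwise from north.

265.0°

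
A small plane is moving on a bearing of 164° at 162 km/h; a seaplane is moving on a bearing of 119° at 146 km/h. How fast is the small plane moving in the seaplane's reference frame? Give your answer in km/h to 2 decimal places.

Taking east as x and north as y: small plane velocity = (44.653, -155.724) km/h; seaplane velocity = (127.694, -70.782) km/h.
Velocity of small plane relative to seaplane = (44.653, -155.724) − (127.694, -70.782) = (-83.041, -84.942) km/h.
Magnitude = |(-83.041, -84.942)| = 118.790 km/h.

118.79 km/h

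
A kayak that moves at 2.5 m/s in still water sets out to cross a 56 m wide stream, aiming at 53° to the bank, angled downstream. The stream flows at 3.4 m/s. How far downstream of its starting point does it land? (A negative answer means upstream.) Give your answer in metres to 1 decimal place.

137.6 m

Perpendicular speed = 1.997 m/s; crossing time = 56 / 1.997 = 28.048 s.
Net downstream speed = 4.905 m/s.
Drift = 4.905 × 28.048 = 137.562 m (downstream).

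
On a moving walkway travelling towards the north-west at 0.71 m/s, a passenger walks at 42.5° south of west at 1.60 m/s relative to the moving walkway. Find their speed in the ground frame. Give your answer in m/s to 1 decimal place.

Taking east as x and north as y: moving walkway velocity = (-0.502, 0.502) m/s; passenger velocity relative to moving walkway = (-1.180, -1.081) m/s.
Velocity relative to ground = (-0.502, 0.502) + (-1.180, -1.081) = (-1.682, -0.579) m/s.
Speed = |(-1.682, -0.579)| = 1.779 m/s.

1.8 m/s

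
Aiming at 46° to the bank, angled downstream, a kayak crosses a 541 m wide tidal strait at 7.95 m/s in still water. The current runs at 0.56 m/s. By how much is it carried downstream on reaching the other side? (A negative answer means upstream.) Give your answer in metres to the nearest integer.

575 m

Perpendicular speed = 5.719 m/s; crossing time = 541 / 5.719 = 94.601 s.
Net downstream speed = 6.083 m/s.
Drift = 6.083 × 94.601 = 575.414 m (downstream).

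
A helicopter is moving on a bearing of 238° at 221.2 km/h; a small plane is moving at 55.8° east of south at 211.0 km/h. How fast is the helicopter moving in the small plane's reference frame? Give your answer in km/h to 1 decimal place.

362.1 km/h

Taking east as x and north as y: helicopter velocity = (-187.588, -117.218) km/h; small plane velocity = (174.514, -118.600) km/h.
Velocity of helicopter relative to small plane = (-187.588, -117.218) − (174.514, -118.600) = (-362.102, 1.381) km/h.
Magnitude = |(-362.102, 1.381)| = 362.105 km/h.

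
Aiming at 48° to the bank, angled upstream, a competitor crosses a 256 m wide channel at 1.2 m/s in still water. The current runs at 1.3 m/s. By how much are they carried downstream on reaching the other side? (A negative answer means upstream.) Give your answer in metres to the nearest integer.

143 m

Perpendicular speed = 0.892 m/s; crossing time = 256 / 0.892 = 287.068 s.
Net downstream speed = 0.497 m/s.
Drift = 0.497 × 287.068 = 142.685 m (downstream).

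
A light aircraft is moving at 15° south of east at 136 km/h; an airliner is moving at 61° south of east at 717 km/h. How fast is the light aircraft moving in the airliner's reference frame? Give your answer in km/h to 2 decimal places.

Taking east as x and north as y: light aircraft velocity = (131.366, -35.199) km/h; airliner velocity = (347.608, -627.102) km/h.
Velocity of light aircraft relative to airliner = (131.366, -35.199) − (347.608, -627.102) = (-216.243, 591.903) km/h.
Magnitude = |(-216.243, 591.903)| = 630.167 km/h.

630.17 km/h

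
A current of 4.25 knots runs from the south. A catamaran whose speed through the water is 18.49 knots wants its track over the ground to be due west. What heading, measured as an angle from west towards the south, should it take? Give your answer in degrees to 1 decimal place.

13.3°

The current pushes perpendicular to the desired track; the heading must have a component into the current equal to 4.25 knots: 18.49 sin θ = 4.25.
sin θ = 0.2299, so θ = 13.288°.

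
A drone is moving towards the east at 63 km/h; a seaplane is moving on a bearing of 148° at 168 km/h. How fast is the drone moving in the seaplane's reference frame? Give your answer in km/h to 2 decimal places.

144.83 km/h

Taking east as x and north as y: drone velocity = (63.000, 0.000) km/h; seaplane velocity = (89.026, -142.472) km/h.
Velocity of drone relative to seaplane = (63.000, 0.000) − (89.026, -142.472) = (-26.026, 142.472) km/h.
Magnitude = |(-26.026, 142.472)| = 144.830 km/h.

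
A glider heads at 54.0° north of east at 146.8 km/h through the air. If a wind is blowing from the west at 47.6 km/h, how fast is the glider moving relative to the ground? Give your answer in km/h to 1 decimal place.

179.0 km/h

Taking east as x and north as y: velocity relative to the air = (86.287, 118.764) km/h; the air relative to ground = (47.600, 0.000) km/h.
Velocity relative to ground = (86.287, 118.764) + (47.600, 0.000) = (133.887, 118.764) km/h.
Speed = |(133.887, 118.764)| = 178.971 km/h.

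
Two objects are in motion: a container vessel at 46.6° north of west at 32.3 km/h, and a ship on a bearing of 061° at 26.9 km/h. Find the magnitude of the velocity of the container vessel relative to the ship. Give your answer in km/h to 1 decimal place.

Taking east as x and north as y: container vessel velocity = (-22.193, 23.468) km/h; ship velocity = (23.527, 13.041) km/h.
Velocity of container vessel relative to ship = (-22.193, 23.468) − (23.527, 13.041) = (-45.720, 10.427) km/h.
Magnitude = |(-45.720, 10.427)| = 46.894 km/h.

46.9 km/h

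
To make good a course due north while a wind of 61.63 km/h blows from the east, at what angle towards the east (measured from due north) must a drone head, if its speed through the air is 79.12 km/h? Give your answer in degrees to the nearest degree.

51°

The wind pushes perpendicular to the desired track; the heading must have a component into the wind equal to 61.63 km/h: 79.12 sin θ = 61.63.
sin θ = 0.7789, so θ = 51.164°.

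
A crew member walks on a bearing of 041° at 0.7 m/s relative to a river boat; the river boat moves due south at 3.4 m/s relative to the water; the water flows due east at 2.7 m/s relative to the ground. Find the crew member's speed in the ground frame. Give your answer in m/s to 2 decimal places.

In east/north components (m/s): crew member relative to river boat = (0.459, 0.528); river boat relative to water = (0.000, -3.400); water relative to ground = (2.700, 0.000).
Sum = (3.159, -2.872) m/s.
Speed = |(3.159, -2.872)| = 4.269 m/s.

4.27 m/s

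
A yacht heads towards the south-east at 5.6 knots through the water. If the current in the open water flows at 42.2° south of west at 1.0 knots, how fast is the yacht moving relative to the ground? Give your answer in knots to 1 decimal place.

5.6 knots

Taking east as x and north as y: velocity relative to the water = (3.960, -3.960) knots; the water relative to ground = (-0.741, -0.672) knots.
Velocity relative to ground = (3.960, -3.960) + (-0.741, -0.672) = (3.219, -4.632) knots.
Speed = |(3.219, -4.632)| = 5.640 knots.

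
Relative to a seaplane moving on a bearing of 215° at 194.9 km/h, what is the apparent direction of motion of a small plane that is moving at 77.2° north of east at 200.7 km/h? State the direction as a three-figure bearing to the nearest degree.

024°

Taking east as x and north as y: small plane velocity = (44.465, 195.712) km/h; seaplane velocity = (-111.790, -159.653) km/h.
Velocity of small plane relative to seaplane = (44.465, 195.712) − (-111.790, -159.653) = (156.255, 355.365) km/h.
Bearing = atan2(156.25, 355.37) = 23.74° clockwise from north.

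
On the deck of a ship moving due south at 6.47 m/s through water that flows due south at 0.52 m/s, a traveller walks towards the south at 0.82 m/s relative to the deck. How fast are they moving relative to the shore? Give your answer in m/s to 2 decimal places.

7.81 m/s

In east/north components (m/s): traveller relative to ship = (0.000, -0.820); ship relative to water = (0.000, -6.470); water relative to ground = (0.000, -0.520).
Sum = (0.000, -7.810) m/s.
Speed = |(0.000, -7.810)| = 7.810 m/s.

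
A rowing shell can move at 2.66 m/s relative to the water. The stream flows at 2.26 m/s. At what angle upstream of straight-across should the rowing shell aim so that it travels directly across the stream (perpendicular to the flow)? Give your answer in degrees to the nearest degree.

58°

To cancel the current, the upstream component of the rowing shell's velocity must equal the flow: 2.66 sin θ = 2.26.
sin θ = 2.26 / 2.66 = 0.8496.
θ = arcsin(0.8496) = 58.171°.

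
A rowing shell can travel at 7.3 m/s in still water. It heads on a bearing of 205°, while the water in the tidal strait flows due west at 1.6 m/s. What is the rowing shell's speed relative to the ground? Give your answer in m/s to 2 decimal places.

Taking east as x and north as y: velocity relative to the water = (-3.085, -6.616) m/s; the water relative to ground = (-1.600, 0.000) m/s.
Velocity relative to ground = (-3.085, -6.616) + (-1.600, 0.000) = (-4.685, -6.616) m/s.
Speed = |(-4.685, -6.616)| = 8.107 m/s.

8.11 m/s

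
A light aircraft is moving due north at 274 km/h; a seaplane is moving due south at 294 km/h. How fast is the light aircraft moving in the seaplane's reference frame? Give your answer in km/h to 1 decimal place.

568.0 km/h

Taking east as x and north as y: light aircraft velocity = (0.000, 274.000) km/h; seaplane velocity = (0.000, -294.000) km/h.
Velocity of light aircraft relative to seaplane = (0.000, 274.000) − (0.000, -294.000) = (0.000, 568.000) km/h.
Magnitude = |(0.000, 568.000)| = 568.000 km/h.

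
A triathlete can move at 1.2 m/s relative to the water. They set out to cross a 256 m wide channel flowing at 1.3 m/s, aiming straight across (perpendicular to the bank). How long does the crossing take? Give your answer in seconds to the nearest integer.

The component of the triathlete's velocity perpendicular to the bank is 1.2 m/s.
Only the cross-stream component determines the crossing time; the current contributes nothing perpendicular to the bank.
Time = 256 / 1.200 = 213.333 s.

213 s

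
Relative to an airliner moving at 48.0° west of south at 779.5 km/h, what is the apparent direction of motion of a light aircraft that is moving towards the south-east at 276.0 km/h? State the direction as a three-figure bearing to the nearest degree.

067°

Taking east as x and north as y: light aircraft velocity = (195.161, -195.161) km/h; airliner velocity = (-579.281, -521.587) km/h.
Velocity of light aircraft relative to airliner = (195.161, -195.161) − (-579.281, -521.587) = (774.443, 326.426) km/h.
Bearing = atan2(774.44, 326.43) = 67.14° clockwise from north.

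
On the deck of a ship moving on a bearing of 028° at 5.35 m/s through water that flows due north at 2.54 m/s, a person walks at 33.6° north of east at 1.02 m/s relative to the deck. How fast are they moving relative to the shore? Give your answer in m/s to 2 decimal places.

In east/north components (m/s): person relative to ship = (0.850, 0.564); ship relative to water = (2.512, 4.724); water relative to ground = (0.000, 2.540).
Sum = (3.361, 7.828) m/s.
Speed = |(3.361, 7.828)| = 8.519 m/s.

8.52 m/s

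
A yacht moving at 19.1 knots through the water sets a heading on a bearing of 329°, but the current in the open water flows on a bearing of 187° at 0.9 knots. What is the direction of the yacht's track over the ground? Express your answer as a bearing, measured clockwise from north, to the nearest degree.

Taking east as x and north as y: velocity relative to the water = (-9.837, 16.372) knots; the water relative to ground = (-0.110, -0.893) knots.
Velocity relative to ground = (-9.837, 16.372) + (-0.110, -0.893) = (-9.947, 15.479) knots.
Bearing = atan2(-9.95, 15.48) = 327.27° clockwise from north.

327°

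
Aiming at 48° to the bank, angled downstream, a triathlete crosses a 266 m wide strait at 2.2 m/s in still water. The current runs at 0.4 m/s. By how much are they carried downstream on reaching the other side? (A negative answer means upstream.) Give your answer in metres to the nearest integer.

305 m

Perpendicular speed = 1.635 m/s; crossing time = 266 / 1.635 = 162.699 s.
Net downstream speed = 1.872 m/s.
Drift = 1.872 × 162.699 = 304.587 m (downstream).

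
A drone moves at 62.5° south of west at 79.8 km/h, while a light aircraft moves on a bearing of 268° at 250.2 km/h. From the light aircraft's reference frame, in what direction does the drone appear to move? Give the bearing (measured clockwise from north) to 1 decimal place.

Taking east as x and north as y: drone velocity = (-36.848, -70.783) km/h; light aircraft velocity = (-250.048, -8.732) km/h.
Velocity of drone relative to light aircraft = (-36.848, -70.783) − (-250.048, -8.732) = (213.200, -62.052) km/h.
Bearing = atan2(213.20, -62.05) = 106.23° clockwise from north.

106.2°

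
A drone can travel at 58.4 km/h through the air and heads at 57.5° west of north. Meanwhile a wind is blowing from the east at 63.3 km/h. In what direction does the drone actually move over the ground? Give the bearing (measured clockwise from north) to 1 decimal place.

285.6°

Taking east as x and north as y: velocity relative to the air = (-49.254, 31.378) km/h; the air relative to ground = (-63.300, 0.000) km/h.
Velocity relative to ground = (-49.254, 31.378) + (-63.300, 0.000) = (-112.554, 31.378) km/h.
Bearing = atan2(-112.55, 31.38) = 285.58° clockwise from north.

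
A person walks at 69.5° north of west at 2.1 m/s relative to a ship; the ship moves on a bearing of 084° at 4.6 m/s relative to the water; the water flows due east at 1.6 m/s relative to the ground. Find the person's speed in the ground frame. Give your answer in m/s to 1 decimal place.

In east/north components (m/s): person relative to ship = (-0.735, 1.967); ship relative to water = (4.575, 0.481); water relative to ground = (1.600, 0.000).
Sum = (5.439, 2.448) m/s.
Speed = |(5.439, 2.448)| = 5.965 m/s.

6.0 m/s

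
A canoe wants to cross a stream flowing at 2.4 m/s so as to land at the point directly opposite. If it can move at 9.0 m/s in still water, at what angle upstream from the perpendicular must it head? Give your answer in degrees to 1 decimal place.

15.5°

To cancel the current, the upstream component of the canoe's velocity must equal the flow: 9.0 sin θ = 2.4.
sin θ = 2.4 / 9.0 = 0.2667.
θ = arcsin(0.2667) = 15.466°.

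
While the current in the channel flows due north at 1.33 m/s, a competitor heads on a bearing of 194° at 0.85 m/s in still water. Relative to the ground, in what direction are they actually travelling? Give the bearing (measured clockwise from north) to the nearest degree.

338°

Taking east as x and north as y: velocity relative to the water = (-0.206, -0.825) m/s; the water relative to ground = (0.000, 1.330) m/s.
Velocity relative to ground = (-0.206, -0.825) + (0.000, 1.330) = (-0.206, 0.505) m/s.
Bearing = atan2(-0.21, 0.51) = 337.85° clockwise from north.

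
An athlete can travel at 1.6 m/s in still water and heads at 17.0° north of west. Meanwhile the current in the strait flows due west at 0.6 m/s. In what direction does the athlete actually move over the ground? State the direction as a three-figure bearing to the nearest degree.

282°

Taking east as x and north as y: velocity relative to the water = (-1.530, 0.468) m/s; the water relative to ground = (-0.600, 0.000) m/s.
Velocity relative to ground = (-1.530, 0.468) + (-0.600, 0.000) = (-2.130, 0.468) m/s.
Bearing = atan2(-2.13, 0.47) = 282.39° clockwise from north.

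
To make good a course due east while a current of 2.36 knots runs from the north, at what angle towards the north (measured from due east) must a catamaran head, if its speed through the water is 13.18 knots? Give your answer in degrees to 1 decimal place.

The current pushes perpendicular to the desired track; the heading must have a component into the current equal to 2.36 knots: 13.18 sin θ = 2.36.
sin θ = 0.1791, so θ = 10.315°.

10.3°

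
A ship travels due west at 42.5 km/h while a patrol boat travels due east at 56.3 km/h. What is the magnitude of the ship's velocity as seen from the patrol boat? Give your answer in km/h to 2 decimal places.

Taking east as x and north as y: ship velocity = (-42.500, 0.000) km/h; patrol boat velocity = (56.300, 0.000) km/h.
Velocity of ship relative to patrol boat = (-42.500, 0.000) − (56.300, 0.000) = (-98.800, 0.000) km/h.
Magnitude = |(-98.800, 0.000)| = 98.800 km/h.

98.80 km/h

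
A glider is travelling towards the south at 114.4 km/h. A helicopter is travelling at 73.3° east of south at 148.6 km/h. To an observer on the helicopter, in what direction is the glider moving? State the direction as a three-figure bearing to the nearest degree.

243°

Taking east as x and north as y: glider velocity = (0.000, -114.400) km/h; helicopter velocity = (142.332, -42.702) km/h.
Velocity of glider relative to helicopter = (0.000, -114.400) − (142.332, -42.702) = (-142.332, -71.698) km/h.
Bearing = atan2(-142.33, -71.70) = 243.26° clockwise from north.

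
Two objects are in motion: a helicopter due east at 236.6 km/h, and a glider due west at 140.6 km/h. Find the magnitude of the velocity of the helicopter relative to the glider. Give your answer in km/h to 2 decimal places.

Taking east as x and north as y: helicopter velocity = (236.600, 0.000) km/h; glider velocity = (-140.600, 0.000) km/h.
Velocity of helicopter relative to glider = (236.600, 0.000) − (-140.600, 0.000) = (377.200, 0.000) km/h.
Magnitude = |(377.200, 0.000)| = 377.200 km/h.

377.20 km/h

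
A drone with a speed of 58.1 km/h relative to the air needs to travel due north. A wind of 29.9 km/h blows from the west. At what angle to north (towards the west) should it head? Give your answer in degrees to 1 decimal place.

31.0°

The wind pushes perpendicular to the desired track; the heading must have a component into the wind equal to 29.9 km/h: 58.1 sin θ = 29.9.
sin θ = 0.5146, so θ = 30.973°.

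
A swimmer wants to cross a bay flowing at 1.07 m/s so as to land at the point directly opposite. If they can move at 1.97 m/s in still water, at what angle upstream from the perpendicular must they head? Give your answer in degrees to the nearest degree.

33°

To cancel the current, the upstream component of the swimmer's velocity must equal the flow: 1.97 sin θ = 1.07.
sin θ = 1.07 / 1.97 = 0.5431.
θ = arcsin(0.5431) = 32.898°.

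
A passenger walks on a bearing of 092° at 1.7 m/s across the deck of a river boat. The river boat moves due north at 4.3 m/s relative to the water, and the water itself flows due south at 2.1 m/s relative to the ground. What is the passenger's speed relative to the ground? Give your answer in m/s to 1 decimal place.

In east/north components (m/s): passenger relative to river boat = (1.699, -0.059); river boat relative to water = (0.000, 4.300); water relative to ground = (0.000, -2.100).
Sum = (1.699, 2.141) m/s.
Speed = |(1.699, 2.141)| = 2.733 m/s.

2.7 m/s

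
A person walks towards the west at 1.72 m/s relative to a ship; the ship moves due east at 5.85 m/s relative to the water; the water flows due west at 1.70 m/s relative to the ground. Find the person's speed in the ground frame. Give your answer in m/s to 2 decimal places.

2.43 m/s

In east/north components (m/s): person relative to ship = (-1.720, 0.000); ship relative to water = (5.850, 0.000); water relative to ground = (-1.700, 0.000).
Sum = (2.430, 0.000) m/s.
Speed = |(2.430, 0.000)| = 2.430 m/s.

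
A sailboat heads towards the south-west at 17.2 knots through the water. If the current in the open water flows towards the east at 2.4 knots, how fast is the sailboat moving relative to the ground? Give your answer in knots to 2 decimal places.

15.60 knots

Taking east as x and north as y: velocity relative to the water = (-12.162, -12.162) knots; the water relative to ground = (2.400, 0.000) knots.
Velocity relative to ground = (-12.162, -12.162) + (2.400, 0.000) = (-9.762, -12.162) knots.
Speed = |(-9.762, -12.162)| = 15.596 knots.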